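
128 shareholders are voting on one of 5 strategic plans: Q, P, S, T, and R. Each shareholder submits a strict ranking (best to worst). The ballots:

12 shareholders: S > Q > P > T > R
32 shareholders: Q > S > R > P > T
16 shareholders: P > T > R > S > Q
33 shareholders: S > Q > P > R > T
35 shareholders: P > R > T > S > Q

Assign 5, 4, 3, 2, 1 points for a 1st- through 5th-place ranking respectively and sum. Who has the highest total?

S

Q: 12·4 + 32·5 + 16·1 + 33·4 + 35·1 = 391
P: 12·3 + 32·2 + 16·5 + 33·3 + 35·5 = 454
S: 12·5 + 32·4 + 16·2 + 33·5 + 35·2 = 455
T: 12·2 + 32·1 + 16·4 + 33·1 + 35·3 = 258
R: 12·1 + 32·3 + 16·3 + 33·2 + 35·4 = 362
S has the highest Borda score (455).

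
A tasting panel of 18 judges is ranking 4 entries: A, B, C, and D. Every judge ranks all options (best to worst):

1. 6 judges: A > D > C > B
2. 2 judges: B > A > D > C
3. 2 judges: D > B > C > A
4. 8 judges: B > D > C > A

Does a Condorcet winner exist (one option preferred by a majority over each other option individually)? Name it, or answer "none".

B

B vs A: 12–6 for B.
B vs C: 12–6 for B.
B vs D: 10–8 for B.
B beats every other option head-to-head.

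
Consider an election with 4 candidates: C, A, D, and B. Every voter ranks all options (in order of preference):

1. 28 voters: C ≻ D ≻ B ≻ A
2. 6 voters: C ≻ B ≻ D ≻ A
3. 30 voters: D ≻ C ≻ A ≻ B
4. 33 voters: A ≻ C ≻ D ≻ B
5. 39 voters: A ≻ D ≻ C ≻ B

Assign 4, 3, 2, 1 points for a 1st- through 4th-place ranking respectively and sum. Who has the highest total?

C: 28·4 + 6·4 + 30·3 + 33·3 + 39·2 = 403
A: 28·1 + 6·1 + 30·2 + 33·4 + 39·4 = 382
D: 28·3 + 6·2 + 30·4 + 33·2 + 39·3 = 399
B: 28·2 + 6·3 + 30·1 + 33·1 + 39·1 = 176
C has the highest Borda score (403).

C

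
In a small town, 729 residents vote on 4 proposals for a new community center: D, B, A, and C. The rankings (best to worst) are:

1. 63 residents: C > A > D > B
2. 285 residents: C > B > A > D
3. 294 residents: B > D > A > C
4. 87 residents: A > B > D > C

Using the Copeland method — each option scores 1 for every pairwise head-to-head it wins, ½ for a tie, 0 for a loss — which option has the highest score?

B

D: beats C; loses to B and A → score 1.
B: beats D, A, and C → score 3.
A: beats D and C; loses to B → score 2.
C: loses to D, B, and A → score 0.
B has the best pairwise record.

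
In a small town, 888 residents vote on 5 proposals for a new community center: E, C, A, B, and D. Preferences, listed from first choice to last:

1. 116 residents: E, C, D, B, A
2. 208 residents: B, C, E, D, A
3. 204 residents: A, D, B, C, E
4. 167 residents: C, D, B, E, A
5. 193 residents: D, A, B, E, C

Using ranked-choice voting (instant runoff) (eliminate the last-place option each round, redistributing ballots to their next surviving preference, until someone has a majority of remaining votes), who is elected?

C

Round 1: E 116, C 167, A 204, B 208, D 193. Eliminate E.
Round 2: C 283, A 204, B 208, D 193. Eliminate D.
Round 3: C 283, A 397, B 208. Eliminate B.
Round 4: C 491, A 397. C has a majority.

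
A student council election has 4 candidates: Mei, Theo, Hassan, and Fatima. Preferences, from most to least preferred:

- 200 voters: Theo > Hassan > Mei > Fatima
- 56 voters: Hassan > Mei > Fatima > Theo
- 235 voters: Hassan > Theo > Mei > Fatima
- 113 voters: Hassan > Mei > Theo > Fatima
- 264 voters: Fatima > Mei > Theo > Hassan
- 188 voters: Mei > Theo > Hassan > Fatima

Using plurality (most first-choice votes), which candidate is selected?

First-place votes: Mei 188, Theo 200, Hassan 404, Fatima 264.
Hassan has the most first-place votes.

Hassan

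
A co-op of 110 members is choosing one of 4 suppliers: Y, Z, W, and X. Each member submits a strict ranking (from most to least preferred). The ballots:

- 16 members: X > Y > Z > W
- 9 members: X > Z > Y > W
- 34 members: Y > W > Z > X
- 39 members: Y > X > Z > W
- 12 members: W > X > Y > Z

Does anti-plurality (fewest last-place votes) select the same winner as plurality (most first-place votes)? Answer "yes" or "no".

Anti-plurality — last-place votes: Y 0, Z 12, W 64, X 34. Winner: Y.
Plurality — first-place votes: Y 73, Z 0, W 12, X 25. Winner: Y.
The two methods agree.

yes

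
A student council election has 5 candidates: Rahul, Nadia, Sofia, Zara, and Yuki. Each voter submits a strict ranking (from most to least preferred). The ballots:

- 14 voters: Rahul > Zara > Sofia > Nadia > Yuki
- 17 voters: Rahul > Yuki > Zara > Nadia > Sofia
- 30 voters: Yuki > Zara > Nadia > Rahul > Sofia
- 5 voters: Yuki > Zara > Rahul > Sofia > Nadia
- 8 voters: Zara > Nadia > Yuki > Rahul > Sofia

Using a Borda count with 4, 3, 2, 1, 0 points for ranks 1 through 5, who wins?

Zara

Rahul: 14·4 + 17·4 + 30·1 + 5·2 + 8·1 = 172
Nadia: 14·1 + 17·1 + 30·2 + 5·0 + 8·3 = 115
Sofia: 14·2 + 17·0 + 30·0 + 5·1 + 8·0 = 33
Zara: 14·3 + 17·2 + 30·3 + 5·3 + 8·4 = 213
Yuki: 14·0 + 17·3 + 30·4 + 5·4 + 8·2 = 207
Zara has the highest Borda score (213).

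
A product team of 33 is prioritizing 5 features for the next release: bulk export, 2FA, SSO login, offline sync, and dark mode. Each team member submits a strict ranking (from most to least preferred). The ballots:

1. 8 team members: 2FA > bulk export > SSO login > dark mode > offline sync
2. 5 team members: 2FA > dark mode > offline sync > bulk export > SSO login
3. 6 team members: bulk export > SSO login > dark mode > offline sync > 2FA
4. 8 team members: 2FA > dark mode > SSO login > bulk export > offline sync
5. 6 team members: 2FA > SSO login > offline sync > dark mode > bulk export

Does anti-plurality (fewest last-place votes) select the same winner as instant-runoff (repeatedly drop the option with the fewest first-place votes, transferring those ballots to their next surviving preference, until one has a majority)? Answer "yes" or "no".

Anti-plurality — last-place votes: bulk export 6, 2FA 6, SSO login 5, offline sync 16, dark mode 0. Winner: dark mode.
Instant-runoff — R1 bulk export 6, 2FA 27, SSO login 0, offline sync 0, dark mode 0 (2FA winner). Winner: 2FA.
The two methods disagree.

no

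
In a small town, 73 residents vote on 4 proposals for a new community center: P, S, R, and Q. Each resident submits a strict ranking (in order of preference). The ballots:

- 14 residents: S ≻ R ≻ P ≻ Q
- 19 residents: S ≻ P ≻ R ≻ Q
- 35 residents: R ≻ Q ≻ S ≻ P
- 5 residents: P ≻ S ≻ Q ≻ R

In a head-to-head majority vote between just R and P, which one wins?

R

Voters preferring R to P: 49; preferring P to R: 24.
R wins the head-to-head.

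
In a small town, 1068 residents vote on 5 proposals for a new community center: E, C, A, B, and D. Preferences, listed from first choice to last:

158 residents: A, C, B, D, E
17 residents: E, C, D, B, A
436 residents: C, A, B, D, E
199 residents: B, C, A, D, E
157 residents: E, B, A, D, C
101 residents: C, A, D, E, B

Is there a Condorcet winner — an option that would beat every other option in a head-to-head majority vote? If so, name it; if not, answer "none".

C

C vs E: 894–174 for C.
C vs A: 753–315 for C.
C vs B: 712–356 for C.
C vs D: 911–157 for C.
C beats every other option head-to-head.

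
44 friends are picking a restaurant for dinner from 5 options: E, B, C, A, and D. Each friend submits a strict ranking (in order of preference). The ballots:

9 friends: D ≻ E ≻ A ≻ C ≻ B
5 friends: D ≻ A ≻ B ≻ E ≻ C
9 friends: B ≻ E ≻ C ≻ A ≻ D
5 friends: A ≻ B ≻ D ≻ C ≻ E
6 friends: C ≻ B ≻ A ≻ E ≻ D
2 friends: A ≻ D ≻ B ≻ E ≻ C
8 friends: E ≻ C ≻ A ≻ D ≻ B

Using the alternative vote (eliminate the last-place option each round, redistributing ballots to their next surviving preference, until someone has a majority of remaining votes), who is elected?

Round 1: E 8, B 9, C 6, A 7, D 14. Eliminate C.
Round 2: E 8, B 15, A 7, D 14. Eliminate A.
Round 3: E 8, B 20, D 16. Eliminate E.
Round 4: B 20, D 24. D has a majority.

D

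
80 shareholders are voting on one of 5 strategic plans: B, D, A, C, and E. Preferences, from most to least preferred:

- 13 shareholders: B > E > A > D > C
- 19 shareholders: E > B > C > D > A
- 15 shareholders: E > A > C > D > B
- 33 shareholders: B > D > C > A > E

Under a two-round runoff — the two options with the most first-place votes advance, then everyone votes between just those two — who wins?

B

Round 1 first-place votes: B 46, D 0, A 0, C 0, E 34.
B and E advance.
Runoff: B is preferred to E by 46 voters; E by 34.
B wins the runoff.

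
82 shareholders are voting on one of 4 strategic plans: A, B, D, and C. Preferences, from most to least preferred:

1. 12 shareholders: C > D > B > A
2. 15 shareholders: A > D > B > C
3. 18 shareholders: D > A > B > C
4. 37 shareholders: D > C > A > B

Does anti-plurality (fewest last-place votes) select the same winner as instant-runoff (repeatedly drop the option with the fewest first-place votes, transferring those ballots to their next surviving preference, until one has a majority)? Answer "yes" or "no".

Anti-plurality — last-place votes: A 12, B 37, D 0, C 33. Winner: D.
Instant-runoff — R1 A 15, B 0, D 55, C 12 (D winner). Winner: D.
The two methods agree.

yes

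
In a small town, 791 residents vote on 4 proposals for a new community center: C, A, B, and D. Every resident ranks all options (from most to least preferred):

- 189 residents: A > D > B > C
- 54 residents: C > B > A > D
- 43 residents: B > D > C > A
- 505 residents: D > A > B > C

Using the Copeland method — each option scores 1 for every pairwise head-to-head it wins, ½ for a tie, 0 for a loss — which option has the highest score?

D

C: loses to A, B, and D → score 0.
A: beats C and B; loses to D → score 2.
B: beats C; loses to A and D → score 1.
D: beats C, A, and B → score 3.
D has the best pairwise record.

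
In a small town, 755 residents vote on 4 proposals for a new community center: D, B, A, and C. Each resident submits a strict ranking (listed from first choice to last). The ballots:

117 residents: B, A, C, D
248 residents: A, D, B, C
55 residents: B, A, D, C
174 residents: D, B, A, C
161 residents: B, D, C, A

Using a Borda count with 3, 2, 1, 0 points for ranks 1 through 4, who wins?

B

D: 117·0 + 248·2 + 55·1 + 174·3 + 161·2 = 1395
B: 117·3 + 248·1 + 55·3 + 174·2 + 161·3 = 1595
A: 117·2 + 248·3 + 55·2 + 174·1 + 161·0 = 1262
C: 117·1 + 248·0 + 55·0 + 174·0 + 161·1 = 278
B has the highest Borda score (1595).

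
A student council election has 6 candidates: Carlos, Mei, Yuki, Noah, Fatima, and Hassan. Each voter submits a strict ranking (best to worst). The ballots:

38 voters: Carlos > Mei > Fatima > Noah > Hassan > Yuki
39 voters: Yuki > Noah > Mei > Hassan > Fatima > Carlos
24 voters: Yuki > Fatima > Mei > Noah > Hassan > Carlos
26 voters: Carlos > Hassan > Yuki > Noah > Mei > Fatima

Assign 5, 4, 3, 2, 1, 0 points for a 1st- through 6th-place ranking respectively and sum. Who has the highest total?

Carlos: 38·5 + 39·0 + 24·0 + 26·5 = 320
Mei: 38·4 + 39·3 + 24·3 + 26·1 = 367
Yuki: 38·0 + 39·5 + 24·5 + 26·3 = 393
Noah: 38·2 + 39·4 + 24·2 + 26·2 = 332
Fatima: 38·3 + 39·1 + 24·4 + 26·0 = 249
Hassan: 38·1 + 39·2 + 24·1 + 26·4 = 244
Yuki has the highest Borda score (393).

Yuki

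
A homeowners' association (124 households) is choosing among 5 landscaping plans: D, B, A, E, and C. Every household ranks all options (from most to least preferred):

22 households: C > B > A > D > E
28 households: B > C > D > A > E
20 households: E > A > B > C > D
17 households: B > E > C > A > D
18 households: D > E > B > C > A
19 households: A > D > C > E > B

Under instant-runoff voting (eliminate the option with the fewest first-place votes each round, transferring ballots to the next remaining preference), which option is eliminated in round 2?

Round 1: D 18, B 45, A 19, E 20, C 22. Eliminate D.
Round 2: B 45, A 19, E 38, C 22. Eliminate A.

A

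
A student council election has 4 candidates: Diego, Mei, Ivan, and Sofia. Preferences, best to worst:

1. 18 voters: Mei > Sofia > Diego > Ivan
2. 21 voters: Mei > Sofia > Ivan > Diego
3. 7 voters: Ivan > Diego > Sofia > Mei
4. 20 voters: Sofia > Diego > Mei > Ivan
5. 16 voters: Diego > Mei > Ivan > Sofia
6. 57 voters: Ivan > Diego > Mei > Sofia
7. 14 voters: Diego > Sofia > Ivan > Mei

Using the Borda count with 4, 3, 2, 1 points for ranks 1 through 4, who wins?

Diego: 18·2 + 21·1 + 7·3 + 20·3 + 16·4 + 57·3 + 14·4 = 429
Mei: 18·4 + 21·4 + 7·1 + 20·2 + 16·3 + 57·2 + 14·1 = 379
Ivan: 18·1 + 21·2 + 7·4 + 20·1 + 16·2 + 57·4 + 14·2 = 396
Sofia: 18·3 + 21·3 + 7·2 + 20·4 + 16·1 + 57·1 + 14·3 = 326
Diego has the highest Borda score (429).

Diego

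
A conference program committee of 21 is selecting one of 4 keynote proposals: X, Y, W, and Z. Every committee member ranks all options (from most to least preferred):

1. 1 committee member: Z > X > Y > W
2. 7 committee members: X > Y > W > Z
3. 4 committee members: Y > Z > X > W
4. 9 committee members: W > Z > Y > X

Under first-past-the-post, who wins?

First-place votes: X 7, Y 4, W 9, Z 1.
W has the most first-place votes.

W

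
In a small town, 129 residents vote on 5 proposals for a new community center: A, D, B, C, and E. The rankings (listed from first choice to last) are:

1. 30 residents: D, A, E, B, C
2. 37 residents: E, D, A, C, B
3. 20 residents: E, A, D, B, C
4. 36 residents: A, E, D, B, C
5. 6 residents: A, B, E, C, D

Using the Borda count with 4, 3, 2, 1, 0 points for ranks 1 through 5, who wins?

E

A: 30·3 + 37·2 + 20·3 + 36·4 + 6·4 = 392
D: 30·4 + 37·3 + 20·2 + 36·2 + 6·0 = 343
B: 30·1 + 37·0 + 20·1 + 36·1 + 6·3 = 104
C: 30·0 + 37·1 + 20·0 + 36·0 + 6·1 = 43
E: 30·2 + 37·4 + 20·4 + 36·3 + 6·2 = 408
E has the highest Borda score (408).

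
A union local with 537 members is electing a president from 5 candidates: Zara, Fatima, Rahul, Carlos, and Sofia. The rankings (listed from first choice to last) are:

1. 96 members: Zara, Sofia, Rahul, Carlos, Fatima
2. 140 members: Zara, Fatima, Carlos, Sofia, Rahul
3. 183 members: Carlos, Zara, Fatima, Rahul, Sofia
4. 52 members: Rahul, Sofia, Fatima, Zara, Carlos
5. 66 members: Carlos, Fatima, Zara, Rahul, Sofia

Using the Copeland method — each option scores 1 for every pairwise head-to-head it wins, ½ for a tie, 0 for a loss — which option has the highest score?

Zara: beats Fatima, Rahul, Carlos, and Sofia → score 4.
Fatima: beats Rahul and Sofia; loses to Zara and Carlos → score 2.
Rahul: beats Sofia; loses to Zara, Fatima, and Carlos → score 1.
Carlos: beats Fatima, Rahul, and Sofia; loses to Zara → score 3.
Sofia: loses to Zara, Fatima, Rahul, and Carlos → score 0.
Zara has the best pairwise record.

Zara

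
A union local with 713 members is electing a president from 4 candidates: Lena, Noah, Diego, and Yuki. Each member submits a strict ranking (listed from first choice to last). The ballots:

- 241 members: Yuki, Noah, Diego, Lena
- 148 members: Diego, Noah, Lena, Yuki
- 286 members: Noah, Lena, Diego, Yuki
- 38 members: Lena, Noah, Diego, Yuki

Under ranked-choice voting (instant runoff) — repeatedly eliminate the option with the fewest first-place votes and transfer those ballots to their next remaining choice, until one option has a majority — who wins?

Noah

Round 1: Lena 38, Noah 286, Diego 148, Yuki 241. Eliminate Lena.
Round 2: Noah 324, Diego 148, Yuki 241. Eliminate Diego.
Round 3: Noah 472, Yuki 241. Noah has a majority.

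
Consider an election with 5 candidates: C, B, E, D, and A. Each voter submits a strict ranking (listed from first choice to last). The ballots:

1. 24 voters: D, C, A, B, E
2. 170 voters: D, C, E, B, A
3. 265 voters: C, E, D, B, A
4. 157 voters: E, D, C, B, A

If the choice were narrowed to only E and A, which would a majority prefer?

Voters preferring E to A: 592; preferring A to E: 24.
E wins the head-to-head.

E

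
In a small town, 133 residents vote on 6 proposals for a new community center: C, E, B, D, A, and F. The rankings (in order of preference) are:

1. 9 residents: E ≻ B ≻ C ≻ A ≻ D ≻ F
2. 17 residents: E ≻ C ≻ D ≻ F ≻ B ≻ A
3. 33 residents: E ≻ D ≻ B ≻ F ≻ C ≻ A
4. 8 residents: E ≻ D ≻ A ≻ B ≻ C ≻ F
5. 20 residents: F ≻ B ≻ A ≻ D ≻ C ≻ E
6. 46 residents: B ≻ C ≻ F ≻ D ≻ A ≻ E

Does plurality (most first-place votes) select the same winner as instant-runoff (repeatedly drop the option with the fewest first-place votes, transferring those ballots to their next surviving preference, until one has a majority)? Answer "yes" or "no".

yes

Plurality — first-place votes: C 0, E 67, B 46, D 0, A 0, F 20. Winner: E.
Instant-runoff — R1 C 0, E 67, B 46, D 0, A 0, F 20 (E winner). Winner: E.
The two methods agree.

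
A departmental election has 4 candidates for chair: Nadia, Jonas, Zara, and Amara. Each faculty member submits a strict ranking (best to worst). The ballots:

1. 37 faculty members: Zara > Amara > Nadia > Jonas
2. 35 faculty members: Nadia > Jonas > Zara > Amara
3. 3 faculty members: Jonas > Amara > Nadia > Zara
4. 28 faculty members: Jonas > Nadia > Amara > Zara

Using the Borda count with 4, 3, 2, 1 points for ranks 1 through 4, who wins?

Nadia

Nadia: 37·2 + 35·4 + 3·2 + 28·3 = 304
Jonas: 37·1 + 35·3 + 3·4 + 28·4 = 266
Zara: 37·4 + 35·2 + 3·1 + 28·1 = 249
Amara: 37·3 + 35·1 + 3·3 + 28·2 = 211
Nadia has the highest Borda score (304).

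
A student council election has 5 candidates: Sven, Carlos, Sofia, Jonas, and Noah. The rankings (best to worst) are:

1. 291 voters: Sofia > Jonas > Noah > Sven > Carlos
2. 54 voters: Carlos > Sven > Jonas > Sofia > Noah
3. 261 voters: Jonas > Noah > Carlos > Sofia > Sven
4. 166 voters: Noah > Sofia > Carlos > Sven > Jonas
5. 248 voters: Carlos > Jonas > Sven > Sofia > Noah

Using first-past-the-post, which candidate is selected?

Carlos

First-place votes: Sven 0, Carlos 302, Sofia 291, Jonas 261, Noah 166.
Carlos has the most first-place votes.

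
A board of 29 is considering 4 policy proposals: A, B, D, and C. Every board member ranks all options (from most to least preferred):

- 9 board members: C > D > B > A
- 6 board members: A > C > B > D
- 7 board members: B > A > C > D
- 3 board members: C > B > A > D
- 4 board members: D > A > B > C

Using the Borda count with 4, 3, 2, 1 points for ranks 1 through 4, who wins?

A: 9·1 + 6·4 + 7·3 + 3·2 + 4·3 = 72
B: 9·2 + 6·2 + 7·4 + 3·3 + 4·2 = 75
D: 9·3 + 6·1 + 7·1 + 3·1 + 4·4 = 59
C: 9·4 + 6·3 + 7·2 + 3·4 + 4·1 = 84
C has the highest Borda score (84).

C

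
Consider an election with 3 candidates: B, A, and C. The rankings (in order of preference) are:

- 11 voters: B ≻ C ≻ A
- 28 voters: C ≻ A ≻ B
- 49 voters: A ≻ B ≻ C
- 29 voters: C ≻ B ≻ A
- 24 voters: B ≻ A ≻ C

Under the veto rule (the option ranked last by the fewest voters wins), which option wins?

Last-place votes: B 28, A 40, C 73.
B is ranked last by the fewest voters, so B wins.

B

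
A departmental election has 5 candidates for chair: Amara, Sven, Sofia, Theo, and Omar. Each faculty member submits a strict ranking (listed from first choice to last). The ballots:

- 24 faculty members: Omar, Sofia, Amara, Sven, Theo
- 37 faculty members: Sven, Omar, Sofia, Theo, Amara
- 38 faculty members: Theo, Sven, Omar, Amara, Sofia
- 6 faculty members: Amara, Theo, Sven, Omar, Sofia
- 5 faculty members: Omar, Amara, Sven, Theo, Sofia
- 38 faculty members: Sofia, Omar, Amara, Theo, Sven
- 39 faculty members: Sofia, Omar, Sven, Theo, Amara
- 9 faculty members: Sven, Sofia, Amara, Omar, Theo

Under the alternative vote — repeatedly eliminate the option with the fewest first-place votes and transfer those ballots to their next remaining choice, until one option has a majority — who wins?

Round 1: Amara 6, Sven 46, Sofia 77, Theo 38, Omar 29. Eliminate Amara.
Round 2: Sven 46, Sofia 77, Theo 44, Omar 29. Eliminate Omar.
Round 3: Sven 51, Sofia 101, Theo 44. Sofia has a majority.

Sofia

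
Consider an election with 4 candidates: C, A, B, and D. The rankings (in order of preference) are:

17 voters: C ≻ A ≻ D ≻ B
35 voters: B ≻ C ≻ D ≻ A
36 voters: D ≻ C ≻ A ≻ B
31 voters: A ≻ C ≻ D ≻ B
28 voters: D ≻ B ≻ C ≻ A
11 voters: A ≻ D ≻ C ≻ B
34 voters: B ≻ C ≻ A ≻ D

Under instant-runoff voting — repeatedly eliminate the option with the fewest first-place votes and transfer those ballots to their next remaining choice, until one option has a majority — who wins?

Round 1: C 17, A 42, B 69, D 64. Eliminate C.
Round 2: A 59, B 69, D 64. Eliminate A.
Round 3: B 69, D 123. D has a majority.

D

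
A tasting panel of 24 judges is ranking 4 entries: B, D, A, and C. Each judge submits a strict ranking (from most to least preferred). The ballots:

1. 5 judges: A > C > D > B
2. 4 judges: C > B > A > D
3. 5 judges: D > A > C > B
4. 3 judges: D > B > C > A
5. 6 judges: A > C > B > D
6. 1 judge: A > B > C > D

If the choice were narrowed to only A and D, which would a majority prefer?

Voters preferring A to D: 16; preferring D to A: 8.
A wins the head-to-head.

A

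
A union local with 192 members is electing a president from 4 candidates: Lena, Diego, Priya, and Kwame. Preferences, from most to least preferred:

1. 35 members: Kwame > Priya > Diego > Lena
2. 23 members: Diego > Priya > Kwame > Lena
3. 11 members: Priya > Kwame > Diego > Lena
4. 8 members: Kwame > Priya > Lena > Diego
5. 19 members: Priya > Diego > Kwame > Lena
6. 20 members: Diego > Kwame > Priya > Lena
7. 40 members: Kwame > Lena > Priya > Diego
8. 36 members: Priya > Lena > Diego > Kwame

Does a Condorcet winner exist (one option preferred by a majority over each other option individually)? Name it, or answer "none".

none

Checking pairwise contests:
Diego beats Lena 108–84.
Priya beats Diego 149–43.
Kwame beats Priya 103–89.
Diego beats Kwame 98–94.
Every option loses at least one head-to-head, so there is no Condorcet winner.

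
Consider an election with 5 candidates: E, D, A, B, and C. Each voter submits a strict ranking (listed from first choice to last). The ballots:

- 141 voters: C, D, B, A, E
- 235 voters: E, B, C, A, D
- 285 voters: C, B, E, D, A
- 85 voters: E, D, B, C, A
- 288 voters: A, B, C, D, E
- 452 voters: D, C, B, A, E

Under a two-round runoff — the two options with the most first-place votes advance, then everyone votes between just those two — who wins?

C

Round 1 first-place votes: E 320, D 452, A 288, B 0, C 426.
D and C advance.
Runoff: D is preferred to C by 537 voters; C by 949.
C wins the runoff.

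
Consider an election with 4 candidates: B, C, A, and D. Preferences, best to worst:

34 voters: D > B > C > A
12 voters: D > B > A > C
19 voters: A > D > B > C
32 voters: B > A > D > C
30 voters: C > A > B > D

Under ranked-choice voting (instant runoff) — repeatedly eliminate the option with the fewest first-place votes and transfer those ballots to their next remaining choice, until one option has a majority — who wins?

D

Round 1: B 32, C 30, A 19, D 46. Eliminate A.
Round 2: B 32, C 30, D 65. D has a majority.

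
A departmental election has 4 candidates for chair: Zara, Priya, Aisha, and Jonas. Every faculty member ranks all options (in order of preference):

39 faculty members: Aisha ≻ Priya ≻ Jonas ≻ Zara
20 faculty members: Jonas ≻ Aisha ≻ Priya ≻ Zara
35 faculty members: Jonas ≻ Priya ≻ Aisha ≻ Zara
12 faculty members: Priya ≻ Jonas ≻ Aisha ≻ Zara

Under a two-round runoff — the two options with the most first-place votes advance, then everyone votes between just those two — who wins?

Jonas

Round 1 first-place votes: Zara 0, Priya 12, Aisha 39, Jonas 55.
Jonas and Aisha advance.
Runoff: Jonas is preferred to Aisha by 67 voters; Aisha by 39.
Jonas wins the runoff.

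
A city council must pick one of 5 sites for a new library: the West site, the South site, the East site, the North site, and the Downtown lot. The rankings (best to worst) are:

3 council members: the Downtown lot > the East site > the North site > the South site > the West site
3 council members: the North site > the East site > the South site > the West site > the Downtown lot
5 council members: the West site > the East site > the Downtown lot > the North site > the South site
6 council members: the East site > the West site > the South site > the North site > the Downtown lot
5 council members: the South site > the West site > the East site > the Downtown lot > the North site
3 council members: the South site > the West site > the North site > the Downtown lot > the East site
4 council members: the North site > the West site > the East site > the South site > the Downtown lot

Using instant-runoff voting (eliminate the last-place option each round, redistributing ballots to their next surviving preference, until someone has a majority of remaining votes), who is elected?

Round 1: the West site 5, the South site 8, the East site 6, the North site 7, the Downtown lot 3. Eliminate the Downtown lot.
Round 2: the West site 5, the South site 8, the East site 9, the North site 7. Eliminate the West site.
Round 3: the South site 8, the East site 14, the North site 7. Eliminate the North site.
Round 4: the South site 8, the East site 21. The East site has a majority.

the East site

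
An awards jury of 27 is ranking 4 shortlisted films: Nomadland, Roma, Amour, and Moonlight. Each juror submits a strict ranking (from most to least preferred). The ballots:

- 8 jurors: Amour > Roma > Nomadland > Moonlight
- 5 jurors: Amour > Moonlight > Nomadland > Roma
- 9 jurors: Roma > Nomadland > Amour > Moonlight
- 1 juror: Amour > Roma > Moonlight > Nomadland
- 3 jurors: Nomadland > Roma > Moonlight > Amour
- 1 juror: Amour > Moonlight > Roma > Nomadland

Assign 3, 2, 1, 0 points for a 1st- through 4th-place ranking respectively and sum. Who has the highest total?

Amour

Nomadland: 8·1 + 5·1 + 9·2 + 1·0 + 3·3 + 1·0 = 40
Roma: 8·2 + 5·0 + 9·3 + 1·2 + 3·2 + 1·1 = 52
Amour: 8·3 + 5·3 + 9·1 + 1·3 + 3·0 + 1·3 = 54
Moonlight: 8·0 + 5·2 + 9·0 + 1·1 + 3·1 + 1·2 = 16
Amour has the highest Borda score (54).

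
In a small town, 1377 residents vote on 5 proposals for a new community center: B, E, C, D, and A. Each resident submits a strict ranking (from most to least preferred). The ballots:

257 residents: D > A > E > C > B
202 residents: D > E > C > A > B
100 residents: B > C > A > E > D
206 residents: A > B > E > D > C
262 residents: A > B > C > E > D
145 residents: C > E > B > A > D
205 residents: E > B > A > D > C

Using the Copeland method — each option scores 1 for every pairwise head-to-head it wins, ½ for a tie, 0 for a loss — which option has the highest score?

B: beats C and D; loses to E and A → score 2.
E: beats B, C, and D; loses to A → score 3.
C: loses to B, E, D, and A → score 0.
D: beats C; loses to B, E, and A → score 1.
A: beats B, E, C, and D → score 4.
A has the best pairwise record.

A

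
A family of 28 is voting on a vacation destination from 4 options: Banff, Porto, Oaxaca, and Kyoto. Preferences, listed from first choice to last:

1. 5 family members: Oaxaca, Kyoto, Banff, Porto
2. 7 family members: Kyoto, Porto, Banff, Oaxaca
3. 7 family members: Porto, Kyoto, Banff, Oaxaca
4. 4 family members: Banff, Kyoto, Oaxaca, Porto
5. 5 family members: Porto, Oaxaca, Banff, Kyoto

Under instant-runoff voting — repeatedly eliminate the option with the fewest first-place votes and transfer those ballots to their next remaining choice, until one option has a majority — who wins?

Kyoto

Round 1: Banff 4, Porto 12, Oaxaca 5, Kyoto 7. Eliminate Banff.
Round 2: Porto 12, Oaxaca 5, Kyoto 11. Eliminate Oaxaca.
Round 3: Porto 12, Kyoto 16. Kyoto has a majority.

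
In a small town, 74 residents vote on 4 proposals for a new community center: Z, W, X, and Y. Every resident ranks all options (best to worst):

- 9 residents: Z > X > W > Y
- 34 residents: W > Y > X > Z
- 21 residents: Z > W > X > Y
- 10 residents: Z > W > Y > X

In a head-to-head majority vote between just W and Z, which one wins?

Z

Voters preferring W to Z: 34; preferring Z to W: 40.
Z wins the head-to-head.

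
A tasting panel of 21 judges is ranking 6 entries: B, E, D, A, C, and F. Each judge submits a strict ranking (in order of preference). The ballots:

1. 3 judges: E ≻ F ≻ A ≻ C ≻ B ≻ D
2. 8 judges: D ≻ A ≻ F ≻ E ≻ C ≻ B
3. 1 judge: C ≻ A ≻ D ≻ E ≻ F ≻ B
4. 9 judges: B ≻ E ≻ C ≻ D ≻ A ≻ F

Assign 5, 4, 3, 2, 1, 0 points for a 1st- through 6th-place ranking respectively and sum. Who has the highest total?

E

B: 3·1 + 8·0 + 1·0 + 9·5 = 48
E: 3·5 + 8·2 + 1·2 + 9·4 = 69
D: 3·0 + 8·5 + 1·3 + 9·2 = 61
A: 3·3 + 8·4 + 1·4 + 9·1 = 54
C: 3·2 + 8·1 + 1·5 + 9·3 = 46
F: 3·4 + 8·3 + 1·1 + 9·0 = 37
E has the highest Borda score (69).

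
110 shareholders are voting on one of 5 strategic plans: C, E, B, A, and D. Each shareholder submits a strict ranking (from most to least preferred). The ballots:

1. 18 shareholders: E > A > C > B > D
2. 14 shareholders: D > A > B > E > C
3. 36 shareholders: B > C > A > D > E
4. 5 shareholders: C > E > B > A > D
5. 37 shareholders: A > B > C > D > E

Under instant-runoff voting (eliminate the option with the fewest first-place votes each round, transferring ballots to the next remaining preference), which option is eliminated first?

C

Round 1: C 5, E 18, B 36, A 37, D 14. Eliminate C.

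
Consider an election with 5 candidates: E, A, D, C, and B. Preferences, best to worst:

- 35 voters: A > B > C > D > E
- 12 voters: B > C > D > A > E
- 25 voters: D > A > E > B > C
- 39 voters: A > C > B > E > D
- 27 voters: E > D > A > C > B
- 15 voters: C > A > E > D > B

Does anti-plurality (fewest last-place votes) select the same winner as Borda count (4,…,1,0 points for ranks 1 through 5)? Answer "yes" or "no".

Anti-plurality — last-place votes: E 47, A 0, D 39, C 25, B 42. Winner: A.
Borda — scores: E 227, A 482, D 255, C 310, B 256. Winner: A.
The two methods agree.

yes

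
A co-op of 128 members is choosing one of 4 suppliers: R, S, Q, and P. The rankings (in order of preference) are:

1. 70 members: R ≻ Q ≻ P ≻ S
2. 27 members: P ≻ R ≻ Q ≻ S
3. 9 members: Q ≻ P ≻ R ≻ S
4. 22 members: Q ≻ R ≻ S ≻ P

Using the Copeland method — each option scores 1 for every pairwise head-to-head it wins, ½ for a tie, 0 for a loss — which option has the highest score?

R

R: beats S, Q, and P → score 3.
S: loses to R, Q, and P → score 0.
Q: beats S and P; loses to R → score 2.
P: beats S; loses to R and Q → score 1.
R has the best pairwise record.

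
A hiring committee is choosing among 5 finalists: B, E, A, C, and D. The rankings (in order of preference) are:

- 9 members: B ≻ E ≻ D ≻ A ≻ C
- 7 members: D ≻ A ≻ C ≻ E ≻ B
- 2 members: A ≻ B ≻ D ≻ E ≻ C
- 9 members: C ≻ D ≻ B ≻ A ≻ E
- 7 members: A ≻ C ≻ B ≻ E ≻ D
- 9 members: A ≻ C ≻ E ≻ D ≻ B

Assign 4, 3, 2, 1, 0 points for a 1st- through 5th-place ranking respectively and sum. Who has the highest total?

A

B: 9·4 + 7·0 + 2·3 + 9·2 + 7·2 + 9·0 = 74
E: 9·3 + 7·1 + 2·1 + 9·0 + 7·1 + 9·2 = 61
A: 9·1 + 7·3 + 2·4 + 9·1 + 7·4 + 9·4 = 111
C: 9·0 + 7·2 + 2·0 + 9·4 + 7·3 + 9·3 = 98
D: 9·2 + 7·4 + 2·2 + 9·3 + 7·0 + 9·1 = 86
A has the highest Borda score (111).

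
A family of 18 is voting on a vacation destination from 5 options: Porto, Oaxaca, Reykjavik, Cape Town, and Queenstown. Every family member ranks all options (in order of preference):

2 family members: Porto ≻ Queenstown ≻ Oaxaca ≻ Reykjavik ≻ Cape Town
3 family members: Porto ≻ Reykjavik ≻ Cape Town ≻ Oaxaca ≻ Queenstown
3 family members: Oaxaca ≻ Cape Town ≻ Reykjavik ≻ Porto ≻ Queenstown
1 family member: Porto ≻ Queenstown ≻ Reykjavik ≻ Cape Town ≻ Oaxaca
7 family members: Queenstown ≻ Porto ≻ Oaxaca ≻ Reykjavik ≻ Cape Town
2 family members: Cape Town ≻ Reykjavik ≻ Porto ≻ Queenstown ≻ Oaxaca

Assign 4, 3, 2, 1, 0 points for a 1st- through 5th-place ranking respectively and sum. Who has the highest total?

Porto: 2·4 + 3·4 + 3·1 + 1·4 + 7·3 + 2·2 = 52
Oaxaca: 2·2 + 3·1 + 3·4 + 1·0 + 7·2 + 2·0 = 33
Reykjavik: 2·1 + 3·3 + 3·2 + 1·2 + 7·1 + 2·3 = 32
Cape Town: 2·0 + 3·2 + 3·3 + 1·1 + 7·0 + 2·4 = 24
Queenstown: 2·3 + 3·0 + 3·0 + 1·3 + 7·4 + 2·1 = 39
Porto has the highest Borda score (52).

Porto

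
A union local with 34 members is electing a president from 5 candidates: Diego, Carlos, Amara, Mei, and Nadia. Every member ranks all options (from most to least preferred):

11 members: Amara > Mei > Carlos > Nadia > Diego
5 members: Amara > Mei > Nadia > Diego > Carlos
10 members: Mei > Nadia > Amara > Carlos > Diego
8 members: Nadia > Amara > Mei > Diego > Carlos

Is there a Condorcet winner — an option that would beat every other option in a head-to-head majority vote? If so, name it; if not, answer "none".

none

Checking pairwise contests:
Carlos beats Diego 21–13.
Amara beats Carlos 34–0.
Nadia beats Amara 18–16.
Amara beats Mei 24–10.
Mei beats Nadia 26–8.
Every option loses at least one head-to-head, so there is no Condorcet winner.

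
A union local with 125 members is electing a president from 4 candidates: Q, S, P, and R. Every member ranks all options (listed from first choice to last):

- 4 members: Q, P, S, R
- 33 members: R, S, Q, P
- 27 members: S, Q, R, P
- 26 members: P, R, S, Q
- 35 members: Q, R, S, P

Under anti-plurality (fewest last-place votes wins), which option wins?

S

Last-place votes: Q 26, S 0, P 95, R 4.
S is ranked last by the fewest voters, so S wins.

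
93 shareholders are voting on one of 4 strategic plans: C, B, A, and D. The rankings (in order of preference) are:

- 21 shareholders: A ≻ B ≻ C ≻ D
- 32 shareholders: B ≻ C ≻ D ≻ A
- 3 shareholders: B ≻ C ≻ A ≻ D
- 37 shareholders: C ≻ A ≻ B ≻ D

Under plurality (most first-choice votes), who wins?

C

First-place votes: C 37, B 35, A 21, D 0.
C has the most first-place votes.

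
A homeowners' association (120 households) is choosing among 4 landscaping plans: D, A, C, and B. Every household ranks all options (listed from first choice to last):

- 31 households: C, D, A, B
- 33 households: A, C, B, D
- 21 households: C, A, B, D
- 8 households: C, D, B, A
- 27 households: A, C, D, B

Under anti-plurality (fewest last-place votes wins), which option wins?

Last-place votes: D 54, A 8, C 0, B 58.
C is ranked last by the fewest voters, so C wins.

C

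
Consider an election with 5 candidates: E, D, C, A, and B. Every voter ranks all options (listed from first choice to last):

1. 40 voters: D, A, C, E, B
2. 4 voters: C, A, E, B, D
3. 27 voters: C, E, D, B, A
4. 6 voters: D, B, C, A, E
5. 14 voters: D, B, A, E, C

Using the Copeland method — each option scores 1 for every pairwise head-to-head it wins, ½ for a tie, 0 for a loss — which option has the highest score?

E: beats B; loses to D, C, and A → score 1.
D: beats E, C, A, and B → score 4.
C: beats E and B; loses to D and A → score 2.
A: beats E and C; loses to D and B → score 2.
B: beats A; loses to E, D, and C → score 1.
D has the best pairwise record.

D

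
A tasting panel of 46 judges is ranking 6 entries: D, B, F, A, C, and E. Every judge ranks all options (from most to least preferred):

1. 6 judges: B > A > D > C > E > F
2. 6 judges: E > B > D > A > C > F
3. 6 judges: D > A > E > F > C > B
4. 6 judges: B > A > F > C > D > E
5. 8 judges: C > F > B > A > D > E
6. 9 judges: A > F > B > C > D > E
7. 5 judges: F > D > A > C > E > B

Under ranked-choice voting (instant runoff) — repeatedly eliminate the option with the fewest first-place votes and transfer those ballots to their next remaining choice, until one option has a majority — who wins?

B

Round 1: D 6, B 12, F 5, A 9, C 8, E 6. Eliminate F.
Round 2: D 11, B 12, A 9, C 8, E 6. Eliminate E.
Round 3: D 11, B 18, A 9, C 8. Eliminate C.
Round 4: D 11, B 26, A 9. B has a majority.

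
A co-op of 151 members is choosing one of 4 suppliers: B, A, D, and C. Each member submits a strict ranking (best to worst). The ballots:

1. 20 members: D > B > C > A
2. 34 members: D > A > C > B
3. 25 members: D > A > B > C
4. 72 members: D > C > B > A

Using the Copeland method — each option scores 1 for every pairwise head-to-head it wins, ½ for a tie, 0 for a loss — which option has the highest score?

D

B: beats A; loses to D and C → score 1.
A: loses to B, D, and C → score 0.
D: beats B, A, and C → score 3.
C: beats B and A; loses to D → score 2.
D has the best pairwise record.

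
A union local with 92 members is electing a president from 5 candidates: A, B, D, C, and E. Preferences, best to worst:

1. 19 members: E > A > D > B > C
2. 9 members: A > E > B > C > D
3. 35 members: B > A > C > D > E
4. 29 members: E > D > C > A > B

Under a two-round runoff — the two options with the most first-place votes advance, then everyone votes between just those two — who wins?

E

Round 1 first-place votes: A 9, B 35, D 0, C 0, E 48.
E and B advance.
Runoff: E is preferred to B by 57 voters; B by 35.
E wins the runoff.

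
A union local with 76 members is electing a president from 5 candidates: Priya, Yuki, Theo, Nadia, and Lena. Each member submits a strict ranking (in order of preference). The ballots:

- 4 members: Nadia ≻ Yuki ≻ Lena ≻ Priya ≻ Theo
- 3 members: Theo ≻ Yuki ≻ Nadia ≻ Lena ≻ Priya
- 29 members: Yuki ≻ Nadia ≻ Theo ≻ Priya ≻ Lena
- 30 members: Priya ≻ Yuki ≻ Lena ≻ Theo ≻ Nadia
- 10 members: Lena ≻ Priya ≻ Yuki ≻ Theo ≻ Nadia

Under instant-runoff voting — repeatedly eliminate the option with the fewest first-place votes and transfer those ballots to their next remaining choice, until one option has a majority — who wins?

Round 1: Priya 30, Yuki 29, Theo 3, Nadia 4, Lena 10. Eliminate Theo.
Round 2: Priya 30, Yuki 32, Nadia 4, Lena 10. Eliminate Nadia.
Round 3: Priya 30, Yuki 36, Lena 10. Eliminate Lena.
Round 4: Priya 40, Yuki 36. Priya has a majority.

Priya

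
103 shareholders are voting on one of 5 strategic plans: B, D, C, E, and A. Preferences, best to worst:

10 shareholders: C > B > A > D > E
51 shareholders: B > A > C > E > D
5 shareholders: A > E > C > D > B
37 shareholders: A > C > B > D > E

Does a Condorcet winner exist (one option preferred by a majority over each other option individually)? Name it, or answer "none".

Checking pairwise contests:
C beats B 52–51.
B beats D 98–5.
A beats C 93–10.
B beats E 98–5.
B beats A 61–42.
Every option loses at least one head-to-head, so there is no Condorcet winner.

none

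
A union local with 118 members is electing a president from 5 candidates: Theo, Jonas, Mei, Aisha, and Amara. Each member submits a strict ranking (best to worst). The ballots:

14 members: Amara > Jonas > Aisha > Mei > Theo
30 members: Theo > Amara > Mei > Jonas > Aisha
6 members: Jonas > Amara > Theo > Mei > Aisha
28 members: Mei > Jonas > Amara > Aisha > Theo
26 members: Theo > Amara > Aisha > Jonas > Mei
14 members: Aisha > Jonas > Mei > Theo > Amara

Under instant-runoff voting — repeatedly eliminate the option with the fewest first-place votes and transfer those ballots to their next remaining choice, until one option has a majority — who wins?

Round 1: Theo 56, Jonas 6, Mei 28, Aisha 14, Amara 14. Eliminate Jonas.
Round 2: Theo 56, Mei 28, Aisha 14, Amara 20. Eliminate Aisha.
Round 3: Theo 56, Mei 42, Amara 20. Eliminate Amara.
Round 4: Theo 62, Mei 56. Theo has a majority.

Theo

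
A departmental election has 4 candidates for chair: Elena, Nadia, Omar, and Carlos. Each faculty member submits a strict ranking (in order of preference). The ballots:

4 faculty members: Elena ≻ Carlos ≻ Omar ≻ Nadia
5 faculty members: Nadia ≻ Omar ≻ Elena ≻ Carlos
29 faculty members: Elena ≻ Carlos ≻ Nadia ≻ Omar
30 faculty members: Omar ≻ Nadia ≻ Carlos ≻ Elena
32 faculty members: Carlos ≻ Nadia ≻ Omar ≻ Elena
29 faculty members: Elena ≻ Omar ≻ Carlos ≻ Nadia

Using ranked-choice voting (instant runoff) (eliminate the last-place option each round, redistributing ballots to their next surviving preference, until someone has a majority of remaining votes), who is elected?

Round 1: Elena 62, Nadia 5, Omar 30, Carlos 32. Eliminate Nadia.
Round 2: Elena 62, Omar 35, Carlos 32. Eliminate Carlos.
Round 3: Elena 62, Omar 67. Omar has a majority.

Omar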